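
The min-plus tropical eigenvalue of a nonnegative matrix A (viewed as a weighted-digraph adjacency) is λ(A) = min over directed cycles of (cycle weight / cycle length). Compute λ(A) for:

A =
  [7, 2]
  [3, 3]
λ(A) = 5/2

Enumerate directed cycles and compute their means (weight / length). Sample:
  cycle 0 → 0: weight = 7, length = 1, mean = 7/1 ≈ 7.000
  cycle 1 → 1: weight = 3, length = 1, mean = 3/1 ≈ 3.000
  cycle 0 → 1 → 0: weight = 5, length = 2, mean = 5/2 ≈ 2.500
  cycle 1 → 0 → 1: weight = 5, length = 2, mean = 5/2 ≈ 2.500
Minimum mean = 2.500, attained e.g. along the cycle 0 → 1 → 0 with weight 5 and length 2. So λ(A) = 5/2 = 5/2.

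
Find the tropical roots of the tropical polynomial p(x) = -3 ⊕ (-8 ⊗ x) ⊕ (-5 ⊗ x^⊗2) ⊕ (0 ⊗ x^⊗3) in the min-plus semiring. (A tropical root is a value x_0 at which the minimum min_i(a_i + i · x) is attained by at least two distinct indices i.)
Roots: {-5, -3, 5}

Each tropical root is a break point of the lower envelope of the lines y = a_i + i · x (there are 4 lines, with slopes 0, 1, ..., 3). Only the lines that attain the minimum somewhere contribute to roots; other lines are dominated. Here the surviving (envelope) indices are i = 3, i = 2, i = 1, i = 0.
Intersections between consecutive envelope lines give the roots: for adjacent envelope indices i < j the intersection is x = (a_i − a_j) / (j − i). Reading off the sorted break points: {-5, -3, 5}.
Verification: at each break x_0, at least two indices attain the minimum of min_i(a_i + i · x_0).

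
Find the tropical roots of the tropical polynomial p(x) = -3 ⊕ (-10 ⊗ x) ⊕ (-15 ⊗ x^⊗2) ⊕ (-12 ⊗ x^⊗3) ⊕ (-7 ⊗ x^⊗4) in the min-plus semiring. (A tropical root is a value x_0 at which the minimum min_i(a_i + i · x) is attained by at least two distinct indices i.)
Roots: {-5, -3, 5, 7}

Each tropical root is a break point of the lower envelope of the lines y = a_i + i · x (there are 5 lines, with slopes 0, 1, ..., 4). Only the lines that attain the minimum somewhere contribute to roots; other lines are dominated. Here the surviving (envelope) indices are i = 4, i = 3, i = 2, i = 1, i = 0.
Intersections between consecutive envelope lines give the roots: for adjacent envelope indices i < j the intersection is x = (a_i − a_j) / (j − i). Reading off the sorted break points: {-5, -3, 5, 7}.
Verification: at each break x_0, at least two indices attain the minimum of min_i(a_i + i · x_0).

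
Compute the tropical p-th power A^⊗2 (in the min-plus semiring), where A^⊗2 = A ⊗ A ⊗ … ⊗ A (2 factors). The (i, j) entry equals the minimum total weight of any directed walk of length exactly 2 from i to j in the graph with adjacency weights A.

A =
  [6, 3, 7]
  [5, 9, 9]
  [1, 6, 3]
A^⊗2 =
  [8, 9, 10]
  [10, 8, 12]
  [4, 4, 6]

Each entry (A^⊗2)_ij equals the minimum over all length-2 walks i = v_0 → v_1 → … → v_2 = j of Σ_t A[v_t][v_{t+1}]. For example, for (i, j) = (0, 2) we minimise over 3 possible intermediate vertex sequences; the minimum is 10, attained along the walk 0 → 2 → 2.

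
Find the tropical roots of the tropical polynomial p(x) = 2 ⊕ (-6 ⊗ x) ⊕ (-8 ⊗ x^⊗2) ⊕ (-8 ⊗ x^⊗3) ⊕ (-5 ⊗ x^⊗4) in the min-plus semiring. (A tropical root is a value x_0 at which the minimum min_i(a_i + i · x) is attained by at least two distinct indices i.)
Roots: {-3, 0, 2, 8}

Each tropical root is a break point of the lower envelope of the lines y = a_i + i · x (there are 5 lines, with slopes 0, 1, ..., 4). Only the lines that attain the minimum somewhere contribute to roots; other lines are dominated. Here the surviving (envelope) indices are i = 4, i = 3, i = 2, i = 1, i = 0.
Intersections between consecutive envelope lines give the roots: for adjacent envelope indices i < j the intersection is x = (a_i − a_j) / (j − i). Reading off the sorted break points: {-3, 0, 2, 8}.
Verification: at each break x_0, at least two indices attain the minimum of min_i(a_i + i · x_0).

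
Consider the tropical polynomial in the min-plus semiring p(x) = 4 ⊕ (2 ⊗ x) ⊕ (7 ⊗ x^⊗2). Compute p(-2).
p(-2) = 0

A tropical monomial a ⊗ x^⊗i evaluates to a + i · x. Evaluating each term at x = -2:
  Term 0 contributes 4 + 0 · -2 = 4
  Term 1 contributes 2 + 1 · -2 = 0
  Term 2 contributes 7 + 2 · -2 = 3
p(-2) = ⊕ of these = min[4, 0, 3] = 0.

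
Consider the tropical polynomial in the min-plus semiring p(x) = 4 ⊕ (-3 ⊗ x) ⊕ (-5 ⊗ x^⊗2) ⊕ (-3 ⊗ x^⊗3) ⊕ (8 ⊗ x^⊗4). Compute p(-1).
p(-1) = -7

A tropical monomial a ⊗ x^⊗i evaluates to a + i · x. Evaluating each term at x = -1:
  Term 0 contributes 4 + 0 · -1 = 4
  Term 1 contributes -3 + 1 · -1 = -4
  Term 2 contributes -5 + 2 · -1 = -7
  Term 3 contributes -3 + 3 · -1 = -6
  Term 4 contributes 8 + 4 · -1 = 4
p(-1) = ⊕ of these = min[4, -4, -7, -6, 4] = -7.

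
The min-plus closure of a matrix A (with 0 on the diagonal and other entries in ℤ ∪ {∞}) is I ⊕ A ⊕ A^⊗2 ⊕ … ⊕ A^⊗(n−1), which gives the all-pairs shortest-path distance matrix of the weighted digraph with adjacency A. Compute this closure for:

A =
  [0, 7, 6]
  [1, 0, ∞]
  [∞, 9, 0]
Closure =
  [0, 7, 6]
  [1, 0, 7]
  [10, 9, 0]

This is the Floyd-Warshall all-pairs shortest-path computation. For each intermediate vertex k = 0, 1, …, 2, update dist[i][j] ← min(dist[i][j], dist[i][k] + dist[k][j]). The final matrix gives, for each (i, j), the minimum total weight of any directed path from i to j (possibly empty when i = j).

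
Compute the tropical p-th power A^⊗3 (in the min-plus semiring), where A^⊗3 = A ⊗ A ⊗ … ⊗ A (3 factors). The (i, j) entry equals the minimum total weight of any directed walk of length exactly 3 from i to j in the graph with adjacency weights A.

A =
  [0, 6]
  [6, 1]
A^⊗3 =
  [0, 6]
  [6, 3]

Each entry (A^⊗3)_ij equals the minimum over all length-3 walks i = v_0 → v_1 → … → v_3 = j of Σ_t A[v_t][v_{t+1}]. For example, for (i, j) = (0, 1) we minimise over 4 possible intermediate vertex sequences; the minimum is 6, attained along the walk 0 → 0 → 0 → 1.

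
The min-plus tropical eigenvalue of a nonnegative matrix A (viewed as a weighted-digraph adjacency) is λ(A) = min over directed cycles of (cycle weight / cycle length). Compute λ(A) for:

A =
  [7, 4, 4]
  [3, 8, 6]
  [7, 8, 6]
λ(A) = 7/2

Enumerate directed cycles and compute their means (weight / length). Sample:
  cycle 0 → 0: weight = 7, length = 1, mean = 7/1 ≈ 7.000
  cycle 1 → 1: weight = 8, length = 1, mean = 8/1 ≈ 8.000
  cycle 2 → 2: weight = 6, length = 1, mean = 6/1 ≈ 6.000
  cycle 0 → 1 → 0: weight = 7, length = 2, mean = 7/2 ≈ 3.500
  cycle 0 → 2 → 0: weight = 11, length = 2, mean = 11/2 ≈ 5.500
  cycle 1 → 0 → 1: weight = 7, length = 2, mean = 7/2 ≈ 3.500
Minimum mean = 3.500, attained e.g. along the cycle 0 → 1 → 0 with weight 7 and length 2. So λ(A) = 7/2 = 7/2.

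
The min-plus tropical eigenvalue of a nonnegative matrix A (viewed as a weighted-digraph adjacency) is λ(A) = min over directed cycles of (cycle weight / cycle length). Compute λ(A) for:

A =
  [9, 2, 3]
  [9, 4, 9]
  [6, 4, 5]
λ(A) = 4

Enumerate directed cycles and compute their means (weight / length). Sample:
  cycle 0 → 0: weight = 9, length = 1, mean = 9/1 ≈ 9.000
  cycle 1 → 1: weight = 4, length = 1, mean = 4/1 ≈ 4.000
  cycle 2 → 2: weight = 5, length = 1, mean = 5/1 ≈ 5.000
  cycle 0 → 1 → 0: weight = 11, length = 2, mean = 11/2 ≈ 5.500
  cycle 0 → 2 → 0: weight = 9, length = 2, mean = 9/2 ≈ 4.500
  cycle 1 → 0 → 1: weight = 11, length = 2, mean = 11/2 ≈ 5.500
Minimum mean = 4.000, attained e.g. along the cycle 1 → 1 with weight 4 and length 1. So λ(A) = 4/1 = 4.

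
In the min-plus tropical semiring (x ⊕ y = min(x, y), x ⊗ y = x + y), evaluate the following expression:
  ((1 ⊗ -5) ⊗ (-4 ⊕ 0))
((1 ⊗ -5) ⊗ (-4 ⊕ 0)) = -8

Expand innermost to outermost. Recall ⊕ takes the minimum of its arguments and ⊗ takes their sum. Working out the expression ((1 ⊗ -5) ⊗ (-4 ⊕ 0)) gives -8.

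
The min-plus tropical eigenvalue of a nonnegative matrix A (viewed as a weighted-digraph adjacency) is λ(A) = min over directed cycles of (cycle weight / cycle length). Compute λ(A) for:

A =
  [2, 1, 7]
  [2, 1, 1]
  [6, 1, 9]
λ(A) = 1

Enumerate directed cycles and compute their means (weight / length). Sample:
  cycle 0 → 0: weight = 2, length = 1, mean = 2/1 ≈ 2.000
  cycle 1 → 1: weight = 1, length = 1, mean = 1/1 ≈ 1.000
  cycle 2 → 2: weight = 9, length = 1, mean = 9/1 ≈ 9.000
  cycle 0 → 1 → 0: weight = 3, length = 2, mean = 3/2 ≈ 1.500
  cycle 0 → 2 → 0: weight = 13, length = 2, mean = 13/2 ≈ 6.500
  cycle 1 → 0 → 1: weight = 3, length = 2, mean = 3/2 ≈ 1.500
Minimum mean = 1.000, attained e.g. along the cycle 1 → 1 with weight 1 and length 1. So λ(A) = 1/1 = 1.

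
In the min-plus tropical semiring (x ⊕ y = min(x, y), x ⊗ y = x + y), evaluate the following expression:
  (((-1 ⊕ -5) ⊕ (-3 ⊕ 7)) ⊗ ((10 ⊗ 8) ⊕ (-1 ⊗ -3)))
(((-1 ⊕ -5) ⊕ (-3 ⊕ 7)) ⊗ ((10 ⊗ 8) ⊕ (-1 ⊗ -3))) = -9

Expand innermost to outermost. Recall ⊕ takes the minimum of its arguments and ⊗ takes their sum. Working out the expression (((-1 ⊕ -5) ⊕ (-3 ⊕ 7)) ⊗ ((10 ⊗ 8) ⊕ (-1 ⊗ -3))) gives -9.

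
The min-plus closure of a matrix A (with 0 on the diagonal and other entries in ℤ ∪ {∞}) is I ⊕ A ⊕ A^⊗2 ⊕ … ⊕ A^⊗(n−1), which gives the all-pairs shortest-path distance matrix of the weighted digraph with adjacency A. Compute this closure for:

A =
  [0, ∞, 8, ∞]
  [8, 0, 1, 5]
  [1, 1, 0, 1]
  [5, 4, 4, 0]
Closure =
  [0, 9, 8, 9]
  [2, 0, 1, 2]
  [1, 1, 0, 1]
  [5, 4, 4, 0]

This is the Floyd-Warshall all-pairs shortest-path computation. For each intermediate vertex k = 0, 1, …, 3, update dist[i][j] ← min(dist[i][j], dist[i][k] + dist[k][j]). The final matrix gives, for each (i, j), the minimum total weight of any directed path from i to j (possibly empty when i = j).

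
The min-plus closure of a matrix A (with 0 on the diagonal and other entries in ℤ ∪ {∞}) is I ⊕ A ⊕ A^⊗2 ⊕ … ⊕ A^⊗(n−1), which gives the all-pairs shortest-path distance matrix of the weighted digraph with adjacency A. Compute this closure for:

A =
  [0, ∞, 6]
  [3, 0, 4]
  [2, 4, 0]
Closure =
  [0, 10, 6]
  [3, 0, 4]
  [2, 4, 0]

This is the Floyd-Warshall all-pairs shortest-path computation. For each intermediate vertex k = 0, 1, …, 2, update dist[i][j] ← min(dist[i][j], dist[i][k] + dist[k][j]). The final matrix gives, for each (i, j), the minimum total weight of any directed path from i to j (possibly empty when i = j).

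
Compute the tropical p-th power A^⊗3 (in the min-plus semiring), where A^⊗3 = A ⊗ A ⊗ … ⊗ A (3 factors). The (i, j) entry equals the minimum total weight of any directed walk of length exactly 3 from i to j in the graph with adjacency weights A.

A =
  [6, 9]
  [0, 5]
A^⊗3 =
  [14, 18]
  [9, 14]

Each entry (A^⊗3)_ij equals the minimum over all length-3 walks i = v_0 → v_1 → … → v_3 = j of Σ_t A[v_t][v_{t+1}]. For example, for (i, j) = (0, 1) we minimise over 4 possible intermediate vertex sequences; the minimum is 18, attained along the walk 0 → 1 → 0 → 1.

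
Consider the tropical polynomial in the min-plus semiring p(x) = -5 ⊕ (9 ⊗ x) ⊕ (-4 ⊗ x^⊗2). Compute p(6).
p(6) = -5

A tropical monomial a ⊗ x^⊗i evaluates to a + i · x. Evaluating each term at x = 6:
  Term 0 contributes -5 + 0 · 6 = -5
  Term 1 contributes 9 + 1 · 6 = 15
  Term 2 contributes -4 + 2 · 6 = 8
p(6) = ⊕ of these = min[-5, 15, 8] = -5.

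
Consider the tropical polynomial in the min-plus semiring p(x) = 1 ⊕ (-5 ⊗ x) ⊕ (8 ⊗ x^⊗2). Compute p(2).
p(2) = -3

A tropical monomial a ⊗ x^⊗i evaluates to a + i · x. Evaluating each term at x = 2:
  Term 0 contributes 1 + 0 · 2 = 1
  Term 1 contributes -5 + 1 · 2 = -3
  Term 2 contributes 8 + 2 · 2 = 12
p(2) = ⊕ of these = min[1, -3, 12] = -3.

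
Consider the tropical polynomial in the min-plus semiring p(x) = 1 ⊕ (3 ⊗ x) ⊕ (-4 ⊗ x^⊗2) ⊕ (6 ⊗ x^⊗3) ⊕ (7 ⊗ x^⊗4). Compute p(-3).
p(-3) = -10

A tropical monomial a ⊗ x^⊗i evaluates to a + i · x. Evaluating each term at x = -3:
  Term 0 contributes 1 + 0 · -3 = 1
  Term 1 contributes 3 + 1 · -3 = 0
  Term 2 contributes -4 + 2 · -3 = -10
  Term 3 contributes 6 + 3 · -3 = -3
  Term 4 contributes 7 + 4 · -3 = -5
p(-3) = ⊕ of these = min[1, 0, -10, -3, -5] = -10.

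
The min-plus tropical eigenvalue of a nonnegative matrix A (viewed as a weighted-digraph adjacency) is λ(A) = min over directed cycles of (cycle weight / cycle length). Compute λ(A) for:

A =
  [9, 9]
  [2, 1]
λ(A) = 1

Enumerate directed cycles and compute their means (weight / length). Sample:
  cycle 0 → 0: weight = 9, length = 1, mean = 9/1 ≈ 9.000
  cycle 1 → 1: weight = 1, length = 1, mean = 1/1 ≈ 1.000
  cycle 0 → 1 → 0: weight = 11, length = 2, mean = 11/2 ≈ 5.500
  cycle 1 → 0 → 1: weight = 11, length = 2, mean = 11/2 ≈ 5.500
Minimum mean = 1.000, attained e.g. along the cycle 1 → 1 with weight 1 and length 1. So λ(A) = 1/1 = 1.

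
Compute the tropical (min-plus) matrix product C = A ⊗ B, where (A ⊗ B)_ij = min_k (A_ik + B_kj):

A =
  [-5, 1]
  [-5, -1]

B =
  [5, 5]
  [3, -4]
A ⊗ B =
  [0, -3]
  [0, -5]

Apply the min-plus product entry-by-entry:
  C[0][0] = min over k of (A[0][0] + B[0][0] = -5 + 5 = 0, A[0][1] + B[1][0] = 1 + 3 = 4) = 0 (attained at k = 0)
  C[0][1] = min over k of (A[0][0] + B[0][1] = -5 + 5 = 0, A[0][1] + B[1][1] = 1 + -4 = -3) = -3 (attained at k = 1)
  C[1][0] = min over k of (A[1][0] + B[0][0] = -5 + 5 = 0, A[1][1] + B[1][0] = -1 + 3 = 2) = 0 (attained at k = 0)
  C[1][1] = min over k of (A[1][0] + B[0][1] = -5 + 5 = 0, A[1][1] + B[1][1] = -1 + -4 = -5) = -5 (attained at k = 1)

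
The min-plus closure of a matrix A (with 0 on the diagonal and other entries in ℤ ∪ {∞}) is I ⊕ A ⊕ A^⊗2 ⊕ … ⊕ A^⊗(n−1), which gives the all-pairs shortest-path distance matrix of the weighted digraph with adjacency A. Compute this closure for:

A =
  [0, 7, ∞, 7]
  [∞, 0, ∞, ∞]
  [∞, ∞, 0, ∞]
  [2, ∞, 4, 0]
Closure =
  [0, 7, 11, 7]
  [∞, 0, ∞, ∞]
  [∞, ∞, 0, ∞]
  [2, 9, 4, 0]

This is the Floyd-Warshall all-pairs shortest-path computation. For each intermediate vertex k = 0, 1, …, 3, update dist[i][j] ← min(dist[i][j], dist[i][k] + dist[k][j]). The final matrix gives, for each (i, j), the minimum total weight of any directed path from i to j (possibly empty when i = j).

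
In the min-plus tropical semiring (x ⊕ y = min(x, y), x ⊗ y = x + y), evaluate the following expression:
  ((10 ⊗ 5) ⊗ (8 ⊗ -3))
((10 ⊗ 5) ⊗ (8 ⊗ -3)) = 20

Expand innermost to outermost. Recall ⊕ takes the minimum of its arguments and ⊗ takes their sum. Working out the expression ((10 ⊗ 5) ⊗ (8 ⊗ -3)) gives 20.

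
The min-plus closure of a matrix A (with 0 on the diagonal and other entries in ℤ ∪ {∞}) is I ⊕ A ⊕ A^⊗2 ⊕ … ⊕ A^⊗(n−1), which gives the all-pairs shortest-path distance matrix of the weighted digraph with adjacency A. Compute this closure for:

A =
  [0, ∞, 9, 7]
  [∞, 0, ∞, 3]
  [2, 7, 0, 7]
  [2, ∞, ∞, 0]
Closure =
  [0, 16, 9, 7]
  [5, 0, 14, 3]
  [2, 7, 0, 7]
  [2, 18, 11, 0]

This is the Floyd-Warshall all-pairs shortest-path computation. For each intermediate vertex k = 0, 1, …, 3, update dist[i][j] ← min(dist[i][j], dist[i][k] + dist[k][j]). The final matrix gives, for each (i, j), the minimum total weight of any directed path from i to j (possibly empty when i = j).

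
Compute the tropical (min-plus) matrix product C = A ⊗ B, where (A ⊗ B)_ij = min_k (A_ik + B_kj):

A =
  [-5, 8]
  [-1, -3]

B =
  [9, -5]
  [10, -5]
A ⊗ B =
  [4, -10]
  [7, -8]

Apply the min-plus product entry-by-entry:
  C[0][0] = min over k of (A[0][0] + B[0][0] = -5 + 9 = 4, A[0][1] + B[1][0] = 8 + 10 = 18) = 4 (attained at k = 0)
  C[0][1] = min over k of (A[0][0] + B[0][1] = -5 + -5 = -10, A[0][1] + B[1][1] = 8 + -5 = 3) = -10 (attained at k = 0)
  C[1][0] = min over k of (A[1][0] + B[0][0] = -1 + 9 = 8, A[1][1] + B[1][0] = -3 + 10 = 7) = 7 (attained at k = 1)
  C[1][1] = min over k of (A[1][0] + B[0][1] = -1 + -5 = -6, A[1][1] + B[1][1] = -3 + -5 = -8) = -8 (attained at k = 1)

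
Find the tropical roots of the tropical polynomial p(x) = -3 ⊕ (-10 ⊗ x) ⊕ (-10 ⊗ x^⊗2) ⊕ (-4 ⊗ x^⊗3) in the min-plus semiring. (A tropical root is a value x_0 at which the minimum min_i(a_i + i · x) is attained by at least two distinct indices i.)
Roots: {-6, 0, 7}

Each tropical root is a break point of the lower envelope of the lines y = a_i + i · x (there are 4 lines, with slopes 0, 1, ..., 3). Only the lines that attain the minimum somewhere contribute to roots; other lines are dominated. Here the surviving (envelope) indices are i = 3, i = 2, i = 1, i = 0.
Intersections between consecutive envelope lines give the roots: for adjacent envelope indices i < j the intersection is x = (a_i − a_j) / (j − i). Reading off the sorted break points: {-6, 0, 7}.
Verification: at each break x_0, at least two indices attain the minimum of min_i(a_i + i · x_0).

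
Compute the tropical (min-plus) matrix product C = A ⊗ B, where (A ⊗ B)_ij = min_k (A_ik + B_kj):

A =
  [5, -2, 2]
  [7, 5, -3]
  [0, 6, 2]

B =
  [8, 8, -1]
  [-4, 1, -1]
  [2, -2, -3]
A ⊗ B =
  [-6, -1, -3]
  [-1, -5, -6]
  [2, 0, -1]

Apply the min-plus product entry-by-entry:
  C[0][0] = min over k of (A[0][0] + B[0][0] = 5 + 8 = 13, A[0][1] + B[1][0] = -2 + -4 = -6, A[0][2] + B[2][0] = 2 + 2 = 4) = -6 (attained at k = 1)
  C[0][1] = min over k of (A[0][0] + B[0][1] = 5 + 8 = 13, A[0][1] + B[1][1] = -2 + 1 = -1, A[0][2] + B[2][1] = 2 + -2 = 0) = -1 (attained at k = 1)
  C[0][2] = min over k of (A[0][0] + B[0][2] = 5 + -1 = 4, A[0][1] + B[1][2] = -2 + -1 = -3, A[0][2] + B[2][2] = 2 + -3 = -1) = -3 (attained at k = 1)
  C[1][0] = min over k of (A[1][0] + B[0][0] = 7 + 8 = 15, A[1][1] + B[1][0] = 5 + -4 = 1, A[1][2] + B[2][0] = -3 + 2 = -1) = -1 (attained at k = 2)
  C[1][1] = min over k of (A[1][0] + B[0][1] = 7 + 8 = 15, A[1][1] + B[1][1] = 5 + 1 = 6, A[1][2] + B[2][1] = -3 + -2 = -5) = -5 (attained at k = 2)
  C[1][2] = min over k of (A[1][0] + B[0][2] = 7 + -1 = 6, A[1][1] + B[1][2] = 5 + -1 = 4, A[1][2] + B[2][2] = -3 + -3 = -6) = -6 (attained at k = 2)
  C[2][0] = min over k of (A[2][0] + B[0][0] = 0 + 8 = 8, A[2][1] + B[1][0] = 6 + -4 = 2, A[2][2] + B[2][0] = 2 + 2 = 4) = 2 (attained at k = 1)
  C[2][1] = min over k of (A[2][0] + B[0][1] = 0 + 8 = 8, A[2][1] + B[1][1] = 6 + 1 = 7, A[2][2] + B[2][1] = 2 + -2 = 0) = 0 (attained at k = 2)
  C[2][2] = min over k of (A[2][0] + B[0][2] = 0 + -1 = -1, A[2][1] + B[1][2] = 6 + -1 = 5, A[2][2] + B[2][2] = 2 + -3 = -1) = -1 (attained at k = 0)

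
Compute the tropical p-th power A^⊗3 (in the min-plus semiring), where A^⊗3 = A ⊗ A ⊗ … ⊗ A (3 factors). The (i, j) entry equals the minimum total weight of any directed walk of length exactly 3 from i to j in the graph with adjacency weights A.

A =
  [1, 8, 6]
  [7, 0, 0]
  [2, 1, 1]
A^⊗3 =
  [3, 7, 7]
  [2, 0, 0]
  [3, 1, 1]

Each entry (A^⊗3)_ij equals the minimum over all length-3 walks i = v_0 → v_1 → … → v_3 = j of Σ_t A[v_t][v_{t+1}]. For example, for (i, j) = (0, 2) we minimise over 9 possible intermediate vertex sequences; the minimum is 7, attained along the walk 0 → 2 → 1 → 2.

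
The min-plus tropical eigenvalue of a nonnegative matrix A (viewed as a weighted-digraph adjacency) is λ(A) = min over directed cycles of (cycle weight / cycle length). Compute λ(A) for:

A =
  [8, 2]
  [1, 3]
λ(A) = 3/2

Enumerate directed cycles and compute their means (weight / length). Sample:
  cycle 0 → 0: weight = 8, length = 1, mean = 8/1 ≈ 8.000
  cycle 1 → 1: weight = 3, length = 1, mean = 3/1 ≈ 3.000
  cycle 0 → 1 → 0: weight = 3, length = 2, mean = 3/2 ≈ 1.500
  cycle 1 → 0 → 1: weight = 3, length = 2, mean = 3/2 ≈ 1.500
Minimum mean = 1.500, attained e.g. along the cycle 0 → 1 → 0 with weight 3 and length 2. So λ(A) = 3/2 = 3/2.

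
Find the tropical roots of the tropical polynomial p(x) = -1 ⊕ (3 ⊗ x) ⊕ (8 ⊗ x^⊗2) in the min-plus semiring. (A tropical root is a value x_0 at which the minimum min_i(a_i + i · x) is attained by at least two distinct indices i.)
Roots: {-5, -4}

Each tropical root is a break point of the lower envelope of the lines y = a_i + i · x (there are 3 lines, with slopes 0, 1, ..., 2). Only the lines that attain the minimum somewhere contribute to roots; other lines are dominated. Here the surviving (envelope) indices are i = 2, i = 1, i = 0.
Intersections between consecutive envelope lines give the roots: for adjacent envelope indices i < j the intersection is x = (a_i − a_j) / (j − i). Reading off the sorted break points: {-5, -4}.
Verification: at each break x_0, at least two indices attain the minimum of min_i(a_i + i · x_0).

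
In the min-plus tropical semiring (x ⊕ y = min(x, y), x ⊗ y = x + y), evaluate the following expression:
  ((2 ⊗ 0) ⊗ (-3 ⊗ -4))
((2 ⊗ 0) ⊗ (-3 ⊗ -4)) = -5

Expand innermost to outermost. Recall ⊕ takes the minimum of its arguments and ⊗ takes their sum. Working out the expression ((2 ⊗ 0) ⊗ (-3 ⊗ -4)) gives -5.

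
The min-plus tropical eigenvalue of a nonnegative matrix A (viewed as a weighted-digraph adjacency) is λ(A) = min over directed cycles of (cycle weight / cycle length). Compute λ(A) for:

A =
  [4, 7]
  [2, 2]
λ(A) = 2

Enumerate directed cycles and compute their means (weight / length). Sample:
  cycle 0 → 0: weight = 4, length = 1, mean = 4/1 ≈ 4.000
  cycle 1 → 1: weight = 2, length = 1, mean = 2/1 ≈ 2.000
  cycle 0 → 1 → 0: weight = 9, length = 2, mean = 9/2 ≈ 4.500
  cycle 1 → 0 → 1: weight = 9, length = 2, mean = 9/2 ≈ 4.500
Minimum mean = 2.000, attained e.g. along the cycle 1 → 1 with weight 2 and length 1. So λ(A) = 2/1 = 2.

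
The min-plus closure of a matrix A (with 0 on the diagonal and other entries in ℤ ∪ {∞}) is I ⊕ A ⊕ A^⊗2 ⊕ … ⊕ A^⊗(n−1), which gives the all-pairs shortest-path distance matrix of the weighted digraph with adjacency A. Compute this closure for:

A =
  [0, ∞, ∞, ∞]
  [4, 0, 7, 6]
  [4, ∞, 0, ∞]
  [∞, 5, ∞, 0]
Closure =
  [0, ∞, ∞, ∞]
  [4, 0, 7, 6]
  [4, ∞, 0, ∞]
  [9, 5, 12, 0]

This is the Floyd-Warshall all-pairs shortest-path computation. For each intermediate vertex k = 0, 1, …, 3, update dist[i][j] ← min(dist[i][j], dist[i][k] + dist[k][j]). The final matrix gives, for each (i, j), the minimum total weight of any directed path from i to j (possibly empty when i = j).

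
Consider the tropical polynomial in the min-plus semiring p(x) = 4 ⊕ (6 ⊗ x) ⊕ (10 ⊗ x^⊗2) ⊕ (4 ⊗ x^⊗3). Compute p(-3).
p(-3) = -5

A tropical monomial a ⊗ x^⊗i evaluates to a + i · x. Evaluating each term at x = -3:
  Term 0 contributes 4 + 0 · -3 = 4
  Term 1 contributes 6 + 1 · -3 = 3
  Term 2 contributes 10 + 2 · -3 = 4
  Term 3 contributes 4 + 3 · -3 = -5
p(-3) = ⊕ of these = min[4, 3, 4, -5] = -5.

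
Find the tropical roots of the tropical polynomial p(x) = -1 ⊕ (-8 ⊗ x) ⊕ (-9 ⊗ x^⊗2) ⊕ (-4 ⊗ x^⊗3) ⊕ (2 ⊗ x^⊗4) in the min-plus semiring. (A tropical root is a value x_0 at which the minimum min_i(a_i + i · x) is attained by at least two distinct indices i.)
Roots: {-6, -5, 1, 7}

Each tropical root is a break point of the lower envelope of the lines y = a_i + i · x (there are 5 lines, with slopes 0, 1, ..., 4). Only the lines that attain the minimum somewhere contribute to roots; other lines are dominated. Here the surviving (envelope) indices are i = 4, i = 3, i = 2, i = 1, i = 0.
Intersections between consecutive envelope lines give the roots: for adjacent envelope indices i < j the intersection is x = (a_i − a_j) / (j − i). Reading off the sorted break points: {-6, -5, 1, 7}.
Verification: at each break x_0, at least two indices attain the minimum of min_i(a_i + i · x_0).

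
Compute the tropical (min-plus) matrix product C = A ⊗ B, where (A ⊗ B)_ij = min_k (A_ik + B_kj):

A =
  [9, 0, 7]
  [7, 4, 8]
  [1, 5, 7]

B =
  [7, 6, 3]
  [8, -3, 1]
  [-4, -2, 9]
A ⊗ B =
  [3, -3, 1]
  [4, 1, 5]
  [3, 2, 4]

Apply the min-plus product entry-by-entry:
  C[0][0] = min over k of (A[0][0] + B[0][0] = 9 + 7 = 16, A[0][1] + B[1][0] = 0 + 8 = 8, A[0][2] + B[2][0] = 7 + -4 = 3) = 3 (attained at k = 2)
  C[0][1] = min over k of (A[0][0] + B[0][1] = 9 + 6 = 15, A[0][1] + B[1][1] = 0 + -3 = -3, A[0][2] + B[2][1] = 7 + -2 = 5) = -3 (attained at k = 1)
  C[0][2] = min over k of (A[0][0] + B[0][2] = 9 + 3 = 12, A[0][1] + B[1][2] = 0 + 1 = 1, A[0][2] + B[2][2] = 7 + 9 = 16) = 1 (attained at k = 1)
  C[1][0] = min over k of (A[1][0] + B[0][0] = 7 + 7 = 14, A[1][1] + B[1][0] = 4 + 8 = 12, A[1][2] + B[2][0] = 8 + -4 = 4) = 4 (attained at k = 2)
  C[1][1] = min over k of (A[1][0] + B[0][1] = 7 + 6 = 13, A[1][1] + B[1][1] = 4 + -3 = 1, A[1][2] + B[2][1] = 8 + -2 = 6) = 1 (attained at k = 1)
  C[1][2] = min over k of (A[1][0] + B[0][2] = 7 + 3 = 10, A[1][1] + B[1][2] = 4 + 1 = 5, A[1][2] + B[2][2] = 8 + 9 = 17) = 5 (attained at k = 1)
  C[2][0] = min over k of (A[2][0] + B[0][0] = 1 + 7 = 8, A[2][1] + B[1][0] = 5 + 8 = 13, A[2][2] + B[2][0] = 7 + -4 = 3) = 3 (attained at k = 2)
  C[2][1] = min over k of (A[2][0] + B[0][1] = 1 + 6 = 7, A[2][1] + B[1][1] = 5 + -3 = 2, A[2][2] + B[2][1] = 7 + -2 = 5) = 2 (attained at k = 1)
  C[2][2] = min over k of (A[2][0] + B[0][2] = 1 + 3 = 4, A[2][1] + B[1][2] = 5 + 1 = 6, A[2][2] + B[2][2] = 7 + 9 = 16) = 4 (attained at k = 0)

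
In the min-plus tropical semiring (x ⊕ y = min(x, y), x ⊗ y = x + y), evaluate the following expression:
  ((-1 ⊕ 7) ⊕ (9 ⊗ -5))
((-1 ⊕ 7) ⊕ (9 ⊗ -5)) = -1

Expand innermost to outermost. Recall ⊕ takes the minimum of its arguments and ⊗ takes their sum. Working out the expression ((-1 ⊕ 7) ⊕ (9 ⊗ -5)) gives -1.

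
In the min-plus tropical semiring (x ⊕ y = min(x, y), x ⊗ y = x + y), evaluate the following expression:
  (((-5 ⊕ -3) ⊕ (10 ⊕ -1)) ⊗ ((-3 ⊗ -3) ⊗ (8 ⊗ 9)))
(((-5 ⊕ -3) ⊕ (10 ⊕ -1)) ⊗ ((-3 ⊗ -3) ⊗ (8 ⊗ 9))) = 6

Expand innermost to outermost. Recall ⊕ takes the minimum of its arguments and ⊗ takes their sum. Working out the expression (((-5 ⊕ -3) ⊕ (10 ⊕ -1)) ⊗ ((-3 ⊗ -3) ⊗ (8 ⊗ 9))) gives 6.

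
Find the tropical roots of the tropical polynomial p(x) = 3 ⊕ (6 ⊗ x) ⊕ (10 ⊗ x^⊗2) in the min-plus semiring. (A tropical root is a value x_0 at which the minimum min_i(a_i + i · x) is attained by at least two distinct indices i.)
Roots: {-4, -3}

Each tropical root is a break point of the lower envelope of the lines y = a_i + i · x (there are 3 lines, with slopes 0, 1, ..., 2). Only the lines that attain the minimum somewhere contribute to roots; other lines are dominated. Here the surviving (envelope) indices are i = 2, i = 1, i = 0.
Intersections between consecutive envelope lines give the roots: for adjacent envelope indices i < j the intersection is x = (a_i − a_j) / (j − i). Reading off the sorted break points: {-4, -3}.
Verification: at each break x_0, at least two indices attain the minimum of min_i(a_i + i · x_0).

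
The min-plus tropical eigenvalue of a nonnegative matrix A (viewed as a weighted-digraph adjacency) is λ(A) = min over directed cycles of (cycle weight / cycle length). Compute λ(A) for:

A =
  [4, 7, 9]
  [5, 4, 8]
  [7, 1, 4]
λ(A) = 4

Enumerate directed cycles and compute their means (weight / length). Sample:
  cycle 0 → 0: weight = 4, length = 1, mean = 4/1 ≈ 4.000
  cycle 1 → 1: weight = 4, length = 1, mean = 4/1 ≈ 4.000
  cycle 2 → 2: weight = 4, length = 1, mean = 4/1 ≈ 4.000
  cycle 0 → 1 → 0: weight = 12, length = 2, mean = 12/2 ≈ 6.000
  cycle 0 → 2 → 0: weight = 16, length = 2, mean = 16/2 ≈ 8.000
  cycle 1 → 0 → 1: weight = 12, length = 2, mean = 12/2 ≈ 6.000
Minimum mean = 4.000, attained e.g. along the cycle 0 → 0 with weight 4 and length 1. So λ(A) = 4/1 = 4.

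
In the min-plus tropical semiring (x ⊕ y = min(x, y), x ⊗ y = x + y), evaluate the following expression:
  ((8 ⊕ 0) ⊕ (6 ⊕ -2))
((8 ⊕ 0) ⊕ (6 ⊕ -2)) = -2

Expand innermost to outermost. Recall ⊕ takes the minimum of its arguments and ⊗ takes their sum. Working out the expression ((8 ⊕ 0) ⊕ (6 ⊕ -2)) gives -2.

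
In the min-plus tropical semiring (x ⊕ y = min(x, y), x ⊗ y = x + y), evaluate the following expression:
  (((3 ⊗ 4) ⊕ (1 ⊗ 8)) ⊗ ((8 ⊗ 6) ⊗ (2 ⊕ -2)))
(((3 ⊗ 4) ⊕ (1 ⊗ 8)) ⊗ ((8 ⊗ 6) ⊗ (2 ⊕ -2))) = 19

Expand innermost to outermost. Recall ⊕ takes the minimum of its arguments and ⊗ takes their sum. Working out the expression (((3 ⊗ 4) ⊕ (1 ⊗ 8)) ⊗ ((8 ⊗ 6) ⊗ (2 ⊕ -2))) gives 19.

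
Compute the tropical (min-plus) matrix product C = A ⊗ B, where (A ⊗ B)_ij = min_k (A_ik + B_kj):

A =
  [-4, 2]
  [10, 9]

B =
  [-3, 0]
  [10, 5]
A ⊗ B =
  [-7, -4]
  [7, 10]

Apply the min-plus product entry-by-entry:
  C[0][0] = min over k of (A[0][0] + B[0][0] = -4 + -3 = -7, A[0][1] + B[1][0] = 2 + 10 = 12) = -7 (attained at k = 0)
  C[0][1] = min over k of (A[0][0] + B[0][1] = -4 + 0 = -4, A[0][1] + B[1][1] = 2 + 5 = 7) = -4 (attained at k = 0)
  C[1][0] = min over k of (A[1][0] + B[0][0] = 10 + -3 = 7, A[1][1] + B[1][0] = 9 + 10 = 19) = 7 (attained at k = 0)
  C[1][1] = min over k of (A[1][0] + B[0][1] = 10 + 0 = 10, A[1][1] + B[1][1] = 9 + 5 = 14) = 10 (attained at k = 0)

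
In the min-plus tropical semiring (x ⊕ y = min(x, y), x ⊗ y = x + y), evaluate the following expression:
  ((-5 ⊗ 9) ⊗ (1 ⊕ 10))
((-5 ⊗ 9) ⊗ (1 ⊕ 10)) = 5

Expand innermost to outermost. Recall ⊕ takes the minimum of its arguments and ⊗ takes their sum. Working out the expression ((-5 ⊗ 9) ⊗ (1 ⊕ 10)) gives 5.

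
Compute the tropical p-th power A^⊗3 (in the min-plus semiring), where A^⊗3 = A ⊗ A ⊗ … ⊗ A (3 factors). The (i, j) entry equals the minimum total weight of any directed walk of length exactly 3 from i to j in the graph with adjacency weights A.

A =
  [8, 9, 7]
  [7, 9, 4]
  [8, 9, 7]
A^⊗3 =
  [21, 22, 20]
  [19, 20, 17]
  [21, 22, 20]

Each entry (A^⊗3)_ij equals the minimum over all length-3 walks i = v_0 → v_1 → … → v_3 = j of Σ_t A[v_t][v_{t+1}]. For example, for (i, j) = (0, 2) we minimise over 9 possible intermediate vertex sequences; the minimum is 20, attained along the walk 0 → 1 → 2 → 2.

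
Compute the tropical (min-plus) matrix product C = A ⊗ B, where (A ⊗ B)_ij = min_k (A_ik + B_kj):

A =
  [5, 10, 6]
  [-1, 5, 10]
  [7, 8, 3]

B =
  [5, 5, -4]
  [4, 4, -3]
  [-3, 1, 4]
A ⊗ B =
  [3, 7, 1]
  [4, 4, -5]
  [0, 4, 3]

Apply the min-plus product entry-by-entry:
  C[0][0] = min over k of (A[0][0] + B[0][0] = 5 + 5 = 10, A[0][1] + B[1][0] = 10 + 4 = 14, A[0][2] + B[2][0] = 6 + -3 = 3) = 3 (attained at k = 2)
  C[0][1] = min over k of (A[0][0] + B[0][1] = 5 + 5 = 10, A[0][1] + B[1][1] = 10 + 4 = 14, A[0][2] + B[2][1] = 6 + 1 = 7) = 7 (attained at k = 2)
  C[0][2] = min over k of (A[0][0] + B[0][2] = 5 + -4 = 1, A[0][1] + B[1][2] = 10 + -3 = 7, A[0][2] + B[2][2] = 6 + 4 = 10) = 1 (attained at k = 0)
  C[1][0] = min over k of (A[1][0] + B[0][0] = -1 + 5 = 4, A[1][1] + B[1][0] = 5 + 4 = 9, A[1][2] + B[2][0] = 10 + -3 = 7) = 4 (attained at k = 0)
  C[1][1] = min over k of (A[1][0] + B[0][1] = -1 + 5 = 4, A[1][1] + B[1][1] = 5 + 4 = 9, A[1][2] + B[2][1] = 10 + 1 = 11) = 4 (attained at k = 0)
  C[1][2] = min over k of (A[1][0] + B[0][2] = -1 + -4 = -5, A[1][1] + B[1][2] = 5 + -3 = 2, A[1][2] + B[2][2] = 10 + 4 = 14) = -5 (attained at k = 0)
  C[2][0] = min over k of (A[2][0] + B[0][0] = 7 + 5 = 12, A[2][1] + B[1][0] = 8 + 4 = 12, A[2][2] + B[2][0] = 3 + -3 = 0) = 0 (attained at k = 2)
  C[2][1] = min over k of (A[2][0] + B[0][1] = 7 + 5 = 12, A[2][1] + B[1][1] = 8 + 4 = 12, A[2][2] + B[2][1] = 3 + 1 = 4) = 4 (attained at k = 2)
  C[2][2] = min over k of (A[2][0] + B[0][2] = 7 + -4 = 3, A[2][1] + B[1][2] = 8 + -3 = 5, A[2][2] + B[2][2] = 3 + 4 = 7) = 3 (attained at k = 0)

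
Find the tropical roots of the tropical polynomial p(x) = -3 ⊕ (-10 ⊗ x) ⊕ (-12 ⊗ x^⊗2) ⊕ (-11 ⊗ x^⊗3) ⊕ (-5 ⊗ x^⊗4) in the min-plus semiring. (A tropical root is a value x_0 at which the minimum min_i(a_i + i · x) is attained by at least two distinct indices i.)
Roots: {-6, -1, 2, 7}

Each tropical root is a break point of the lower envelope of the lines y = a_i + i · x (there are 5 lines, with slopes 0, 1, ..., 4). Only the lines that attain the minimum somewhere contribute to roots; other lines are dominated. Here the surviving (envelope) indices are i = 4, i = 3, i = 2, i = 1, i = 0.
Intersections between consecutive envelope lines give the roots: for adjacent envelope indices i < j the intersection is x = (a_i − a_j) / (j − i). Reading off the sorted break points: {-6, -1, 2, 7}.
Verification: at each break x_0, at least two indices attain the minimum of min_i(a_i + i · x_0).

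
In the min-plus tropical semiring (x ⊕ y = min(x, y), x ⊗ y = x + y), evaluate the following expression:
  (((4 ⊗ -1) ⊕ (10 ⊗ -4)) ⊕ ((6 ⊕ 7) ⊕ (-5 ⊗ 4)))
(((4 ⊗ -1) ⊕ (10 ⊗ -4)) ⊕ ((6 ⊕ 7) ⊕ (-5 ⊗ 4))) = -1

Expand innermost to outermost. Recall ⊕ takes the minimum of its arguments and ⊗ takes their sum. Working out the expression (((4 ⊗ -1) ⊕ (10 ⊗ -4)) ⊕ ((6 ⊕ 7) ⊕ (-5 ⊗ 4))) gives -1.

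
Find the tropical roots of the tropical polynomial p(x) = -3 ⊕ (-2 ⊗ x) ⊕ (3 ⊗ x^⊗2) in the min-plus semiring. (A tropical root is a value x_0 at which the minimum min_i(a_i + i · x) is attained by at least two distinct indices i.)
Roots: {-5, -1}

Each tropical root is a break point of the lower envelope of the lines y = a_i + i · x (there are 3 lines, with slopes 0, 1, ..., 2). Only the lines that attain the minimum somewhere contribute to roots; other lines are dominated. Here the surviving (envelope) indices are i = 2, i = 1, i = 0.
Intersections between consecutive envelope lines give the roots: for adjacent envelope indices i < j the intersection is x = (a_i − a_j) / (j − i). Reading off the sorted break points: {-5, -1}.
Verification: at each break x_0, at least two indices attain the minimum of min_i(a_i + i · x_0).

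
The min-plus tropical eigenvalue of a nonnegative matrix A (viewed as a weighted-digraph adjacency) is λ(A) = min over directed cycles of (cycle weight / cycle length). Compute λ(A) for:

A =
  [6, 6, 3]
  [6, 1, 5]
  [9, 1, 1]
λ(A) = 1

Enumerate directed cycles and compute their means (weight / length). Sample:
  cycle 0 → 0: weight = 6, length = 1, mean = 6/1 ≈ 6.000
  cycle 1 → 1: weight = 1, length = 1, mean = 1/1 ≈ 1.000
  cycle 2 → 2: weight = 1, length = 1, mean = 1/1 ≈ 1.000
  cycle 0 → 1 → 0: weight = 12, length = 2, mean = 12/2 ≈ 6.000
  cycle 0 → 2 → 0: weight = 12, length = 2, mean = 12/2 ≈ 6.000
  cycle 1 → 0 → 1: weight = 12, length = 2, mean = 12/2 ≈ 6.000
Minimum mean = 1.000, attained e.g. along the cycle 1 → 1 with weight 1 and length 1. So λ(A) = 1/1 = 1.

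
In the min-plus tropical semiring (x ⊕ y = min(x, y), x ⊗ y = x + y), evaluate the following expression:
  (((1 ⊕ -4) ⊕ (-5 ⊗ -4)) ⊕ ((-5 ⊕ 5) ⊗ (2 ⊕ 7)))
(((1 ⊕ -4) ⊕ (-5 ⊗ -4)) ⊕ ((-5 ⊕ 5) ⊗ (2 ⊕ 7))) = -9

Expand innermost to outermost. Recall ⊕ takes the minimum of its arguments and ⊗ takes their sum. Working out the expression (((1 ⊕ -4) ⊕ (-5 ⊗ -4)) ⊕ ((-5 ⊕ 5) ⊗ (2 ⊕ 7))) gives -9.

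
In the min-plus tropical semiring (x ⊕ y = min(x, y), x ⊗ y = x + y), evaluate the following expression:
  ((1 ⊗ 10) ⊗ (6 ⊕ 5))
((1 ⊗ 10) ⊗ (6 ⊕ 5)) = 16

Expand innermost to outermost. Recall ⊕ takes the minimum of its arguments and ⊗ takes their sum. Working out the expression ((1 ⊗ 10) ⊗ (6 ⊕ 5)) gives 16.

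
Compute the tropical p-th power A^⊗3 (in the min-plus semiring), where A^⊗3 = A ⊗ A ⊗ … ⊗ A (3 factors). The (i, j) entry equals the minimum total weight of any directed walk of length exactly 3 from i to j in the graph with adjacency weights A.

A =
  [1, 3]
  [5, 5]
A^⊗3 =
  [3, 5]
  [7, 9]

Each entry (A^⊗3)_ij equals the minimum over all length-3 walks i = v_0 → v_1 → … → v_3 = j of Σ_t A[v_t][v_{t+1}]. For example, for (i, j) = (0, 1) we minimise over 4 possible intermediate vertex sequences; the minimum is 5, attained along the walk 0 → 0 → 0 → 1.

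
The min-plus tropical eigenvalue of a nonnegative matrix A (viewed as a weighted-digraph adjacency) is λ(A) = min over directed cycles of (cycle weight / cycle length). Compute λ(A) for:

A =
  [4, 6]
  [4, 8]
λ(A) = 4

Enumerate directed cycles and compute their means (weight / length). Sample:
  cycle 0 → 0: weight = 4, length = 1, mean = 4/1 ≈ 4.000
  cycle 1 → 1: weight = 8, length = 1, mean = 8/1 ≈ 8.000
  cycle 0 → 1 → 0: weight = 10, length = 2, mean = 10/2 ≈ 5.000
  cycle 1 → 0 → 1: weight = 10, length = 2, mean = 10/2 ≈ 5.000
Minimum mean = 4.000, attained e.g. along the cycle 0 → 0 with weight 4 and length 1. So λ(A) = 4/1 = 4.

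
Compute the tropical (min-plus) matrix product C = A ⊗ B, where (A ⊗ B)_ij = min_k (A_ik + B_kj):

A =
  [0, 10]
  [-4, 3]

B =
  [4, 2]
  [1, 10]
A ⊗ B =
  [4, 2]
  [0, -2]

Apply the min-plus product entry-by-entry:
  C[0][0] = min over k of (A[0][0] + B[0][0] = 0 + 4 = 4, A[0][1] + B[1][0] = 10 + 1 = 11) = 4 (attained at k = 0)
  C[0][1] = min over k of (A[0][0] + B[0][1] = 0 + 2 = 2, A[0][1] + B[1][1] = 10 + 10 = 20) = 2 (attained at k = 0)
  C[1][0] = min over k of (A[1][0] + B[0][0] = -4 + 4 = 0, A[1][1] + B[1][0] = 3 + 1 = 4) = 0 (attained at k = 0)
  C[1][1] = min over k of (A[1][0] + B[0][1] = -4 + 2 = -2, A[1][1] + B[1][1] = 3 + 10 = 13) = -2 (attained at k = 0)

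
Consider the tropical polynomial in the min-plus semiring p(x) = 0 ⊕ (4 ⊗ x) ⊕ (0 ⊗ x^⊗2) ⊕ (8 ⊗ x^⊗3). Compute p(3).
p(3) = 0

A tropical monomial a ⊗ x^⊗i evaluates to a + i · x. Evaluating each term at x = 3:
  Term 0 contributes 0 + 0 · 3 = 0
  Term 1 contributes 4 + 1 · 3 = 7
  Term 2 contributes 0 + 2 · 3 = 6
  Term 3 contributes 8 + 3 · 3 = 17
p(3) = ⊕ of these = min[0, 7, 6, 17] = 0.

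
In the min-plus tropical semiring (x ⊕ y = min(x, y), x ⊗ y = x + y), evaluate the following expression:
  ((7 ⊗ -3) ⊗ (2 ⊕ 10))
((7 ⊗ -3) ⊗ (2 ⊕ 10)) = 6

Expand innermost to outermost. Recall ⊕ takes the minimum of its arguments and ⊗ takes their sum. Working out the expression ((7 ⊗ -3) ⊗ (2 ⊕ 10)) gives 6.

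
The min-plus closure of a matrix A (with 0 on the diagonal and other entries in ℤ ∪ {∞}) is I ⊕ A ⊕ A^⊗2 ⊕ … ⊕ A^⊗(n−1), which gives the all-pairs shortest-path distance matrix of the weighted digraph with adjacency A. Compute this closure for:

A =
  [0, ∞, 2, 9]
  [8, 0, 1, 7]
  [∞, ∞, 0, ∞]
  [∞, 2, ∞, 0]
Closure =
  [0, 11, 2, 9]
  [8, 0, 1, 7]
  [∞, ∞, 0, ∞]
  [10, 2, 3, 0]

This is the Floyd-Warshall all-pairs shortest-path computation. For each intermediate vertex k = 0, 1, …, 3, update dist[i][j] ← min(dist[i][j], dist[i][k] + dist[k][j]). The final matrix gives, for each (i, j), the minimum total weight of any directed path from i to j (possibly empty when i = j).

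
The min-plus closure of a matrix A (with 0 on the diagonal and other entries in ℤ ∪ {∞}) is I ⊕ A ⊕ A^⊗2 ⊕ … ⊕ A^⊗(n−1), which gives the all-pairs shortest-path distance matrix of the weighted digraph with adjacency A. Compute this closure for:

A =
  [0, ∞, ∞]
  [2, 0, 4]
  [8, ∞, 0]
Closure =
  [0, ∞, ∞]
  [2, 0, 4]
  [8, ∞, 0]

This is the Floyd-Warshall all-pairs shortest-path computation. For each intermediate vertex k = 0, 1, …, 2, update dist[i][j] ← min(dist[i][j], dist[i][k] + dist[k][j]). The final matrix gives, for each (i, j), the minimum total weight of any directed path from i to j (possibly empty when i = j).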